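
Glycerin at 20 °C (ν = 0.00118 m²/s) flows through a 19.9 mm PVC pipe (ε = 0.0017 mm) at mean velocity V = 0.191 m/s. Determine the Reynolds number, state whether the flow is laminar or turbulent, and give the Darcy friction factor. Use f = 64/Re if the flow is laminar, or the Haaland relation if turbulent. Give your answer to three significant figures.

Re ≈ 3.22; laminar; f = 64/Re ≈ 19.9

Re = VD/ν = 0.1910·0.0199/0.00118 = 3.22
Re < 2300 → laminar → f = 64/Re = 19.87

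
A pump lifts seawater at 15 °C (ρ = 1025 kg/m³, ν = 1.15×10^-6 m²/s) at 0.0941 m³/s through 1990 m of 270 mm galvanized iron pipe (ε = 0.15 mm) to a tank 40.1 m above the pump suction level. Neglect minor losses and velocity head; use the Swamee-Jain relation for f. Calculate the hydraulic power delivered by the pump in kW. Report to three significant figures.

P_hyd ≈ 55.6 kW

V = 4Q/(πD²) = 1.644 m/s; Re = 3.86×10^5; ε/D = 5.56×10^-4; f = 0.01836
h_f = f(L/D)V²/2g = 18.63 m
Total head H = z + h_f = 40.1 + 18.63 = 58.73 m
P_hyd = ρgQH = 1025·9.81·0.0941·58.73 = 55.57 kW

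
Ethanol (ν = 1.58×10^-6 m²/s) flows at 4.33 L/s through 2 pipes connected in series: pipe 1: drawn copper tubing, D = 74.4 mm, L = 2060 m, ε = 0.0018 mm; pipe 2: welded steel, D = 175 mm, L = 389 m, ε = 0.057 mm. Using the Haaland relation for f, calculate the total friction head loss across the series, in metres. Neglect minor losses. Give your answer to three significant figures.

H ≈ 29.6 m

Pipe 1: V = 0.9960 m/s, Re = 4.69×10^4, ε/D = 2.42×10^-5, f = 0.02107, h_1 = f(L/D)V²/2g = 29.50 m
Pipe 2: V = 0.1800 m/s, Re = 1.99×10^4, ε/D = 3.26×10^-4, f = 0.02634, h_2 = f(L/D)V²/2g = 0.09672 m
Series → Q common, losses add: H = Σh = 29.60 m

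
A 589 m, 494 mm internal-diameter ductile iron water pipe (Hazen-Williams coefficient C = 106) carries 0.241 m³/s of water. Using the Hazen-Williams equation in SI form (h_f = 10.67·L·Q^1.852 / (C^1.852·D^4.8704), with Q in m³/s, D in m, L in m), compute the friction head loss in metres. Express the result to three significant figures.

h_f ≈ 2.48 m

h_f = 10.67·589·0.241^1.852 / (106^1.852·0.494^4.8704) = 2.481 m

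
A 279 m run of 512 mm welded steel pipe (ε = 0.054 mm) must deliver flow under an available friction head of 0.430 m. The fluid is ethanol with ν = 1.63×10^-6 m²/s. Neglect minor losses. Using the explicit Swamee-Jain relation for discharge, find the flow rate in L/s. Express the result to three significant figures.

Q ≈ 207 L/s

Swamee-Jain (Type II): Q = -0.965·√(gD⁵h_f/L)·ln[ε/(3.7D) + √(3.17ν²L/(gD³h_f))]
√(gD⁵h_f/L) = √(9.81·0.512⁵·0.430/279) = 0.02306
ε/(3.7D) = 2.85×10^-5; √(3.17ν²L/(gD³h_f)) = 6.44×10^-5
Q = -0.965·0.02306·ln(9.293×10^-5) = 0.2066 m³/s
Check: V = 1.00 m/s, Re = 3.15×10^5, f = 0.01538, h_f = 0.430 m ≈ 0.430 m ✓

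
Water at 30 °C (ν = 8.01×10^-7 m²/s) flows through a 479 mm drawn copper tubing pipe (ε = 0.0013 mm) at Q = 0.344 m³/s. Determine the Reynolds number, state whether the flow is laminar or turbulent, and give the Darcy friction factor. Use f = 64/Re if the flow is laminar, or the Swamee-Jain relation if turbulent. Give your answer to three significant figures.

Re ≈ 1.14×10^6; turbulent; f ≈ 0.0114

V = 4Q/(πD²) = 1.909 m/s
Re = VD/ν = 1.909·0.479/8.01×10^-7 = 1.14×10^6
Re > 4000 → turbulent; ε/D = 2.71×10^-6
Swamee-Jain: f = 0.01143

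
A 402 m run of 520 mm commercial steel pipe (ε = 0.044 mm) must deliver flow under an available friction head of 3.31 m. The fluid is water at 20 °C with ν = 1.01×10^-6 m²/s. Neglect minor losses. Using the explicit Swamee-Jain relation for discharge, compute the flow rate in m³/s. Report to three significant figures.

Q ≈ 0.542 m³/s

Swamee-Jain (Type II): Q = -0.965·√(gD⁵h_f/L)·ln[ε/(3.7D) + √(3.17ν²L/(gD³h_f))]
√(gD⁵h_f/L) = √(9.81·0.520⁵·3.31/402) = 0.05542
ε/(3.7D) = 2.29×10^-5; √(3.17ν²L/(gD³h_f)) = 1.69×10^-5
Q = -0.965·0.05542·ln(3.974×10^-5) = 0.5419 m³/s
Check: V = 2.55 m/s, Re = 1.31×10^6, f = 0.01297, h_f = 3.33 m ≈ 3.31 m ✓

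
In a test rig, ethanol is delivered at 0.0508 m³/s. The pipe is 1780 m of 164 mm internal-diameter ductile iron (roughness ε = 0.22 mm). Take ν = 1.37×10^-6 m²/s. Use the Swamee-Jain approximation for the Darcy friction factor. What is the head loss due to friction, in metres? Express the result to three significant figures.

h_f ≈ 70.7 m

V = 4Q/(πD²) = 4·0.0508/(π·0.164²) = 2.405 m/s
Re = VD/ν = 2.405·0.164/1.37×10^-6 = 2.88×10^5 → turbulent
ε/D = 0.22/164 = 0.00134
Swamee-Jain: f = 0.02209
h_f = f(L/D)V²/(2g) = 0.02209·(1780/0.164)·2.405²/(2·9.81) = 70.68 m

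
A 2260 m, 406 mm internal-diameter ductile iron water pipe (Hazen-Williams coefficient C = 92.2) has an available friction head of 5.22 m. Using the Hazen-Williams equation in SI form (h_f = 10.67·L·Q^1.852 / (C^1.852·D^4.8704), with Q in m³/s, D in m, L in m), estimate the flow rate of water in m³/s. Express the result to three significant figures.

Q ≈ 0.0905 m³/s

Rearranging: Q = [h_f·C^1.852·D^4.8704 / (10.67·L)]^(1/1.852)
Q = [5.22·92.2^1.852·0.406^4.8704 / (10.67·2260)]^0.540 = 0.09047 m³/s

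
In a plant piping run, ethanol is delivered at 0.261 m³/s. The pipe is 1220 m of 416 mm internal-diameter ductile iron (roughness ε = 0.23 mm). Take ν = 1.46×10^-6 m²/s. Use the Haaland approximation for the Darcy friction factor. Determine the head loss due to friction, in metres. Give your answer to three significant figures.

V = 4Q/(πD²) = 4·0.261/(π·0.416²) = 1.920 m/s
Re = VD/ν = 1.920·0.416/1.46×10^-6 = 5.47×10^5 → turbulent
ε/D = 0.23/416 = 5.53×10^-4
Haaland: f = 0.01784
h_f = f(L/D)V²/(2g) = 0.01784·(1220/0.416)·1.920²/(2·9.81) = 9.834 m

h_f ≈ 9.83 m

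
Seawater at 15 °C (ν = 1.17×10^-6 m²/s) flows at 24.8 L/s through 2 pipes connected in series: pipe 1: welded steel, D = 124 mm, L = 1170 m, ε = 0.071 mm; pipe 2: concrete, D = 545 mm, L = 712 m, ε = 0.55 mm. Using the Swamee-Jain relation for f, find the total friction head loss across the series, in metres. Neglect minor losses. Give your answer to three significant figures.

H ≈ 38.9 m

Pipe 1: V = 2.054 m/s, Re = 2.18×10^5, ε/D = 5.73×10^-4, f = 0.01917, h_1 = f(L/D)V²/2g = 38.89 m
Pipe 2: V = 0.1063 m/s, Re = 4.95×10^4, ε/D = 0.00101, f = 0.02424, h_2 = f(L/D)V²/2g = 0.01824 m
Series → Q common, losses add: H = Σh = 38.90 m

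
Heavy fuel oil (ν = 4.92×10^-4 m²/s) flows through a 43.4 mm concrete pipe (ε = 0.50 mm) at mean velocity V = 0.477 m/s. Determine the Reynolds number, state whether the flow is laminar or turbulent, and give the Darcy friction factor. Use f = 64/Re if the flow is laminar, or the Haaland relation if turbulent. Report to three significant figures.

Re = VD/ν = 0.4770·0.0434/4.92×10^-4 = 42.1
Re < 2300 → laminar → f = 64/Re = 1.521

Re ≈ 42.1; laminar; f = 64/Re ≈ 1.52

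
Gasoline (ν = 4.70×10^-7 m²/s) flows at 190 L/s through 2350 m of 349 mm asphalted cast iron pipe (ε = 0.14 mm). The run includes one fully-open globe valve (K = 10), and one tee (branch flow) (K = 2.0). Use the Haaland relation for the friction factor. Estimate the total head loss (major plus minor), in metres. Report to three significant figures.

H_L ≈ 24.5 m

V = 4Q/(πD²) = 1.986 m/s; V²/2g = 0.2011 m
Re = 1.47×10^6, ε/D = 4.01×10^-4 → f = 0.01629 (Haaland)
Major: h_f = f(L/D)·V²/2g = 0.01629·6734·0.2011 = 22.06 m
Minor: ΣK = 12.0; h_m = ΣK·V²/2g = 2.413 m
Total H_L = 22.06 + 2.413 = 24.47 m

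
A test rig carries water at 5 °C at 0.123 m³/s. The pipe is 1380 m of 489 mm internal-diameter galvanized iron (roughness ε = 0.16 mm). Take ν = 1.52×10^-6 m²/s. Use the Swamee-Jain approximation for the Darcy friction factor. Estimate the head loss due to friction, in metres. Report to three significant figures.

V = 4Q/(πD²) = 4·0.123/(π·0.489²) = 0.6549 m/s
Re = VD/ν = 0.6549·0.489/1.52×10^-6 = 2.11×10^5 → turbulent
ε/D = 0.16/489 = 3.27×10^-4
Swamee-Jain: f = 0.01786
h_f = f(L/D)V²/(2g) = 0.01786·(1380/0.489)·0.6549²/(2·9.81) = 1.102 m

h_f ≈ 1.10 m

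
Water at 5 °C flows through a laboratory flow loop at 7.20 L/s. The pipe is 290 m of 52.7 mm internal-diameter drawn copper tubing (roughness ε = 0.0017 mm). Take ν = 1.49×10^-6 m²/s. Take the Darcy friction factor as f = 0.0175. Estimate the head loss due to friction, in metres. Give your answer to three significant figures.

h_f ≈ 53.5 m

V = 4Q/(πD²) = 4·0.00720/(π·0.0527²) = 3.301 m/s
h_f = f(L/D)V²/(2g) = 0.01750·(290/0.0527)·3.301²/(2·9.81) = 53.48 m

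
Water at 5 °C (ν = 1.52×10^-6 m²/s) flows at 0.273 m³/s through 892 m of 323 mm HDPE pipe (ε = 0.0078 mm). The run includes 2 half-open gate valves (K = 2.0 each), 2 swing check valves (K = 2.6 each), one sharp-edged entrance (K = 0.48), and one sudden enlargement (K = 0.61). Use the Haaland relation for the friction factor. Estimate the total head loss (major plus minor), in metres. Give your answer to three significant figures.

H_L ≈ 25.6 m

V = 4Q/(πD²) = 3.332 m/s; V²/2g = 0.5658 m
Re = 7.08×10^5, ε/D = 2.41×10^-5 → f = 0.01265 (Haaland)
Major: h_f = f(L/D)·V²/2g = 0.01265·2762·0.5658 = 19.77 m
Minor: ΣK = 10.3; h_m = ΣK·V²/2g = 5.822 m
Total H_L = 19.77 + 5.822 = 25.59 m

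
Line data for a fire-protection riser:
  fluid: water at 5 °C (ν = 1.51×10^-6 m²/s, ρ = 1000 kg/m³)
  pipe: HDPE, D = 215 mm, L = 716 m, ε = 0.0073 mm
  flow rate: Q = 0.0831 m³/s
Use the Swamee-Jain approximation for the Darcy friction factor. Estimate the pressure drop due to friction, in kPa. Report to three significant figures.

Δp ≈ 127 kPa

V = 4Q/(πD²) = 4·0.0831/(π·0.215²) = 2.289 m/s
Re = VD/ν = 2.289·0.215/1.51×10^-6 = 3.26×10^5 → turbulent
ε/D = 0.0073/215 = 3.40×10^-5
Swamee-Jain: f = 0.01456
h_f = f(L/D)V²/(2g) = 0.01456·(716/0.215)·2.289²/(2·9.81) = 12.95 m
Δp = ρg·h_f = 1000·9.81·12.95 = 127.0 kPa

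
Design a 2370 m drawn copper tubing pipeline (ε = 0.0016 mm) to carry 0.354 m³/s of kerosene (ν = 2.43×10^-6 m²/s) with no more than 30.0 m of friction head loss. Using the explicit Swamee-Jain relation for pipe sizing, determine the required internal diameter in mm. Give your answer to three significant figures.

D ≈ 411 mm

Swamee-Jain (Type III): D = 0.66·[ε^1.25·(LQ²/(gh_f))^4.75 + ν·Q^9.4·(L/(gh_f))^5.2]^0.04
LQ²/(gh_f) = 1.009; L/(gh_f) = 8.053
Term 1 = ε^1.25·(…)^4.75 = 5.94×10^-8; Term 2 = ν·Q^9.4·(…)^5.2 = 7.20×10^-6
D = 0.66·(5.94×10^-8 + 7.20×10^-6)^0.04 = 0.4111 m = 411 mm
Check: V = 2.67 m/s, Re = 4.51×10^5, f = 0.01339, h_f = 28.0 m ≈ 30.0 m ✓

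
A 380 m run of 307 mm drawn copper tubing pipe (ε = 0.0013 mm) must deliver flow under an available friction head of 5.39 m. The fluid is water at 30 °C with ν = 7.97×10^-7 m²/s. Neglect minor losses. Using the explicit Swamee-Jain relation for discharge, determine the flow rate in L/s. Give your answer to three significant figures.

Swamee-Jain (Type II): Q = -0.965·√(gD⁵h_f/L)·ln[ε/(3.7D) + √(3.17ν²L/(gD³h_f))]
√(gD⁵h_f/L) = √(9.81·0.307⁵·5.39/380) = 0.01948
ε/(3.7D) = 1.14×10^-6; √(3.17ν²L/(gD³h_f)) = 2.24×10^-5
Q = -0.965·0.01948·ln(2.351×10^-5) = 0.2004 m³/s
Check: V = 2.71 m/s, Re = 1.04×10^6, f = 0.01164, h_f = 5.38 m ≈ 5.39 m ✓

Q ≈ 200 L/s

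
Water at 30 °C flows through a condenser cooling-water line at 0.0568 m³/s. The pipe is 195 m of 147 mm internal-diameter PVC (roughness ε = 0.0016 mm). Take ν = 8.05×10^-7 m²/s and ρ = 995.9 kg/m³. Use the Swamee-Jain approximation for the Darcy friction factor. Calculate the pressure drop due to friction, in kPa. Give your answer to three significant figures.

Δp ≈ 94.9 kPa

V = 4Q/(πD²) = 4·0.0568/(π·0.147²) = 3.347 m/s
Re = VD/ν = 3.347·0.147/8.05×10^-7 = 6.11×10^5 → turbulent
ε/D = 0.0016/147 = 1.09×10^-5
Swamee-Jain: f = 0.01283
h_f = f(L/D)V²/(2g) = 0.01283·(195/0.147)·3.347²/(2·9.81) = 9.717 m
Δp = ρg·h_f = 995.9·9.81·9.717 = 94.93 kPa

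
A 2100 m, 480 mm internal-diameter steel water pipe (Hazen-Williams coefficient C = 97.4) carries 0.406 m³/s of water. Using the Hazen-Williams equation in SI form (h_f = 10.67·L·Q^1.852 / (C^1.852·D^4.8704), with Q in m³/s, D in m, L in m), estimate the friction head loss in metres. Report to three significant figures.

h_f = 10.67·2100·0.406^1.852 / (97.4^1.852·0.480^4.8704) = 31.26 m

h_f ≈ 31.3 m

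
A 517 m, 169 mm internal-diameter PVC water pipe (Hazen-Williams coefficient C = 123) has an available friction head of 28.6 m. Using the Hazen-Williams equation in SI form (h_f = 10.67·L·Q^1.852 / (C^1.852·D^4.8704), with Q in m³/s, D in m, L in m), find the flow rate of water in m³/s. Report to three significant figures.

Rearranging: Q = [h_f·C^1.852·D^4.8704 / (10.67·L)]^(1/1.852)
Q = [28.6·123^1.852·0.169^4.8704 / (10.67·517)]^0.540 = 0.06690 m³/s

Q ≈ 0.0669 m³/s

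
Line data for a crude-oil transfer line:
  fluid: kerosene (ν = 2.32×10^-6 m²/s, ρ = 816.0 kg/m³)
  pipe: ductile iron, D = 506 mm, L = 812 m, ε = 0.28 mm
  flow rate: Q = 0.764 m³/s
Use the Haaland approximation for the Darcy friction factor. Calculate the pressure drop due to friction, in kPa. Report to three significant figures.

Δp ≈ 166 kPa

V = 4Q/(πD²) = 4·0.764/(π·0.506²) = 3.799 m/s
Re = VD/ν = 3.799·0.506/2.32×10^-6 = 8.29×10^5 → turbulent
ε/D = 0.28/506 = 5.53×10^-4
Haaland: f = 0.01761
h_f = f(L/D)V²/(2g) = 0.01761·(812/0.506)·3.799²/(2·9.81) = 20.79 m
Δp = ρg·h_f = 816.0·9.81·20.79 = 166.4 kPa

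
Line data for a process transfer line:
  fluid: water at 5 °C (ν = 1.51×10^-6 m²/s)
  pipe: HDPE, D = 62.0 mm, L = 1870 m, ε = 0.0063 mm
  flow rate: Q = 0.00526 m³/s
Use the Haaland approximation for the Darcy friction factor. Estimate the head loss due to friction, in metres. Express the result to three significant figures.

V = 4Q/(πD²) = 4·0.00526/(π·0.0620²) = 1.742 m/s
Re = VD/ν = 1.742·0.0620/1.51×10^-6 = 7.15×10^4 → turbulent
ε/D = 0.0063/62.0 = 1.02×10^-4
Haaland: f = 0.01950
h_f = f(L/D)V²/(2g) = 0.01950·(1870/0.0620)·1.742²/(2·9.81) = 91.00 m

h_f ≈ 91.0 m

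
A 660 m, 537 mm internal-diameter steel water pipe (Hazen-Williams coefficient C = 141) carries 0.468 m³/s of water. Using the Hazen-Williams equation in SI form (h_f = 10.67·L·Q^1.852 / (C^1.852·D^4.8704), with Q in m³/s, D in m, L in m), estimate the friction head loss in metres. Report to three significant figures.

h_f = 10.67·660·0.468^1.852 / (141^1.852·0.537^4.8704) = 3.731 m

h_f ≈ 3.73 m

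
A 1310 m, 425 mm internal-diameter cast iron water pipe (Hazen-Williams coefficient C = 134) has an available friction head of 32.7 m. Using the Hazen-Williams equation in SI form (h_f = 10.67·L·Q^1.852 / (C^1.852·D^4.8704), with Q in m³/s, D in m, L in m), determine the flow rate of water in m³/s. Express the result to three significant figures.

Q ≈ 0.536 m³/s

Rearranging: Q = [h_f·C^1.852·D^4.8704 / (10.67·L)]^(1/1.852)
Q = [32.7·134^1.852·0.425^4.8704 / (10.67·1310)]^0.540 = 0.5361 m³/s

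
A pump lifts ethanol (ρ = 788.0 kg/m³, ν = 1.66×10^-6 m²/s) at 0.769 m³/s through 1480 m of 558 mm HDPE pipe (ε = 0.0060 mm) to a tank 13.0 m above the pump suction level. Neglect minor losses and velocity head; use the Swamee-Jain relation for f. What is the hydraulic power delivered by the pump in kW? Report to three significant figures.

P_hyd ≈ 171 kW

V = 4Q/(πD²) = 3.145 m/s; Re = 1.06×10^6; ε/D = 1.08×10^-5; f = 0.01177
h_f = f(L/D)V²/2g = 15.74 m
Total head H = z + h_f = 13.0 + 15.74 = 28.74 m
P_hyd = ρgQH = 788.0·9.81·0.769·28.74 = 170.8 kW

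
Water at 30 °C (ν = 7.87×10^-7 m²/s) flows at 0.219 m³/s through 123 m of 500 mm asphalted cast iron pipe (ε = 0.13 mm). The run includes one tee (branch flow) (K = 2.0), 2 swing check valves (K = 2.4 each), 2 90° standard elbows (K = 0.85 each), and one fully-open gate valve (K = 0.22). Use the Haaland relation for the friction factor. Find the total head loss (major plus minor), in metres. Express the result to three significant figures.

H_L ≈ 0.794 m

V = 4Q/(πD²) = 1.115 m/s; V²/2g = 0.06341 m
Re = 7.09×10^5, ε/D = 2.60×10^-4 → f = 0.01548 (Haaland)
Major: h_f = f(L/D)·V²/2g = 0.01548·246.0·0.06341 = 0.2415 m
Minor: ΣK = 8.72; h_m = ΣK·V²/2g = 0.5529 m
Total H_L = 0.2415 + 0.5529 = 0.7944 m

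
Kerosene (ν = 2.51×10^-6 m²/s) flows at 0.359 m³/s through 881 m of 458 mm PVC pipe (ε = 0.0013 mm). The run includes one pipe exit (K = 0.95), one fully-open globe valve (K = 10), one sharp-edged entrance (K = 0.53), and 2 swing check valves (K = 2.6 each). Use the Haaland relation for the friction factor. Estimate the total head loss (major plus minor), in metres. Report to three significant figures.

V = 4Q/(πD²) = 2.179 m/s; V²/2g = 0.2420 m
Re = 3.98×10^5, ε/D = 2.84×10^-6 → f = 0.01364 (Haaland)
Major: h_f = f(L/D)·V²/2g = 0.01364·1924·0.2420 = 6.351 m
Minor: ΣK = 16.7; h_m = ΣK·V²/2g = 4.037 m
Total H_L = 6.351 + 4.037 = 10.39 m

H_L ≈ 10.4 m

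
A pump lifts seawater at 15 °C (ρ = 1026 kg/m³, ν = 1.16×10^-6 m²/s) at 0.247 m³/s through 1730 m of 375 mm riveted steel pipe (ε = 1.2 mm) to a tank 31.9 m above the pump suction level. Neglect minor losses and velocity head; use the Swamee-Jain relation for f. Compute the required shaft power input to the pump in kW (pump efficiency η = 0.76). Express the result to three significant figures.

P_shaft ≈ 208 kW

V = 4Q/(πD²) = 2.236 m/s; Re = 7.23×10^5; ε/D = 0.00320; f = 0.02691
h_f = f(L/D)V²/2g = 31.65 m
Total head H = z + h_f = 31.9 + 31.65 = 63.55 m
P_hyd = ρgQH = 1026·9.81·0.247·63.55 = 158.0 kW
P_shaft = P_hyd/η = 158.0/0.76 = 207.9 kW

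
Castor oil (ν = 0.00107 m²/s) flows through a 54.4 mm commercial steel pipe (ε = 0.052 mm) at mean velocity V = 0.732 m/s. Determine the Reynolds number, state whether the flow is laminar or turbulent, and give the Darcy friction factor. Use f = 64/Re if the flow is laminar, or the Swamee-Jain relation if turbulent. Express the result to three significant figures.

Re ≈ 37.2; laminar; f = 64/Re ≈ 1.72

Re = VD/ν = 0.7320·0.0544/0.00107 = 37.2
Re < 2300 → laminar → f = 64/Re = 1.720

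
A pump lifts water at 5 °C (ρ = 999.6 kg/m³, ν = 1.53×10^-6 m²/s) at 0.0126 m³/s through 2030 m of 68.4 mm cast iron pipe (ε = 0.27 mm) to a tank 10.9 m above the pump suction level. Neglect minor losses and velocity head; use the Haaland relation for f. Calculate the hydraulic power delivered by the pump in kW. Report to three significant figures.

P_hyd ≈ 65.1 kW

V = 4Q/(πD²) = 3.429 m/s; Re = 1.53×10^5; ε/D = 0.00395; f = 0.02901
h_f = f(L/D)V²/2g = 516.0 m
Total head H = z + h_f = 10.9 + 516.0 = 526.9 m
P_hyd = ρgQH = 999.6·9.81·0.0126·526.9 = 65.11 kW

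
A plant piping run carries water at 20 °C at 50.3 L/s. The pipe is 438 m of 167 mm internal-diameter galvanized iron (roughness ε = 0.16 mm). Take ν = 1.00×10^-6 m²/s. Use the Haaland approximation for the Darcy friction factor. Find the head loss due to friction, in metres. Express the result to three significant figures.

h_f ≈ 14.2 m

V = 4Q/(πD²) = 4·0.0503/(π·0.167²) = 2.296 m/s
Re = VD/ν = 2.296·0.167/1.00×10^-6 = 3.83×10^5 → turbulent
ε/D = 0.16/167 = 9.58×10^-4
Haaland: f = 0.02016
h_f = f(L/D)V²/(2g) = 0.02016·(438/0.167)·2.296²/(2·9.81) = 14.21 m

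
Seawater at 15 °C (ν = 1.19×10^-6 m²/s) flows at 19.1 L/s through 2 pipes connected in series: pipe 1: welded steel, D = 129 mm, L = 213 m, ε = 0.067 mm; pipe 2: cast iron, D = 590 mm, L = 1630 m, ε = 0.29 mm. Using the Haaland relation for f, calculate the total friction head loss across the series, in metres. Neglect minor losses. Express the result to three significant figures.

Pipe 1: V = 1.461 m/s, Re = 1.58×10^5, ε/D = 5.19×10^-4, f = 0.01914, h_1 = f(L/D)V²/2g = 3.440 m
Pipe 2: V = 0.06986 m/s, Re = 3.46×10^4, ε/D = 4.92×10^-4, f = 0.02376, h_2 = f(L/D)V²/2g = 0.01633 m
Series → Q common, losses add: H = Σh = 3.456 m

H ≈ 3.46 m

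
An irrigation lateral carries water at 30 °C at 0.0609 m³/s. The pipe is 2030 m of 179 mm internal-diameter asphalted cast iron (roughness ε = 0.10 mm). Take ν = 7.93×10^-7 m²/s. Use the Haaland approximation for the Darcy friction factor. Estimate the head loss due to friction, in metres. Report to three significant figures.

h_f ≈ 60.5 m

V = 4Q/(πD²) = 4·0.0609/(π·0.179²) = 2.420 m/s
Re = VD/ν = 2.420·0.179/7.93×10^-7 = 5.46×10^5 → turbulent
ε/D = 0.10/179 = 5.59×10^-4
Haaland: f = 0.01788
h_f = f(L/D)V²/(2g) = 0.01788·(2030/0.179)·2.420²/(2·9.81) = 60.52 m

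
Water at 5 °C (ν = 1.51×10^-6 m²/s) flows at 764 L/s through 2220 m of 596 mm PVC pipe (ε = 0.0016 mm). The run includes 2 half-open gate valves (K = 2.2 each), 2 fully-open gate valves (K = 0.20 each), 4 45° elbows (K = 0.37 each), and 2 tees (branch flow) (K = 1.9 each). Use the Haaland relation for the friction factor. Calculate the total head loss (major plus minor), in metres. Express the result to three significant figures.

H_L ≈ 20.2 m

V = 4Q/(πD²) = 2.738 m/s; V²/2g = 0.3822 m
Re = 1.08×10^6, ε/D = 2.68×10^-6 → f = 0.01148 (Haaland)
Major: h_f = f(L/D)·V²/2g = 0.01148·3725·0.3822 = 16.35 m
Minor: ΣK = 10.1; h_m = ΣK·V²/2g = 3.853 m
Total H_L = 16.35 + 3.853 = 20.20 m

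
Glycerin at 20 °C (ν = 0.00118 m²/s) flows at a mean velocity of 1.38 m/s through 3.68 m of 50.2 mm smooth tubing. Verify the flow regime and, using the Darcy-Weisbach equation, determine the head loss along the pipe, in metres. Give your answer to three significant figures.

h_f ≈ 7.76 m

Re = VD/ν = 1.38·0.05020/0.00118 = 58.7 → laminar (Re < 2300)
f = 64/Re = 1.090
h_f = f(L/D)V²/(2g) = 1.090·(3.68/0.05020)·1.38²/(2·9.81) = 7.757 m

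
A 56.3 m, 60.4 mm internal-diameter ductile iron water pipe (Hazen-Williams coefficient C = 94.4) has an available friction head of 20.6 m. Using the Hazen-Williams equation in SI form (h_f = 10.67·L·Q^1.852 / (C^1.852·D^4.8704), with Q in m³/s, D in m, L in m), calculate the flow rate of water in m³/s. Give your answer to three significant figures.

Rearranging: Q = [h_f·C^1.852·D^4.8704 / (10.67·L)]^(1/1.852)
Q = [20.6·94.4^1.852·0.0604^4.8704 / (10.67·56.3)]^0.540 = 0.009515 m³/s

Q ≈ 0.00951 m³/s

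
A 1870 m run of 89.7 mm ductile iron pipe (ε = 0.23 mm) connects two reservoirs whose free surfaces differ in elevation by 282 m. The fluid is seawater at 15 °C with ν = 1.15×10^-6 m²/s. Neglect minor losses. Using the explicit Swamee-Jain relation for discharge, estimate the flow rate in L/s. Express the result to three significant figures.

Q ≈ 20.3 L/s

Swamee-Jain (Type II): Q = -0.965·√(gD⁵h_f/L)·ln[ε/(3.7D) + √(3.17ν²L/(gD³h_f))]
√(gD⁵h_f/L) = √(9.81·0.0897⁵·282/1870) = 0.002931
ε/(3.7D) = 6.93×10^-4; √(3.17ν²L/(gD³h_f)) = 6.27×10^-5
Q = -0.965·0.002931·ln(7.557×10^-4) = 0.02033 m³/s
Check: V = 3.22 m/s, Re = 2.51×10^5, f = 0.02581, h_f = 284 m ≈ 282 m ✓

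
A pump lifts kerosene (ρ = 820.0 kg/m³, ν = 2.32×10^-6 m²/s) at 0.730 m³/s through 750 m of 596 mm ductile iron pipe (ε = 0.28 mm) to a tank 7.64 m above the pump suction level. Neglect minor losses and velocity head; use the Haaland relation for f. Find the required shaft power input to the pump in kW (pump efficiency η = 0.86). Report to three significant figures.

P_shaft ≈ 104 kW

V = 4Q/(πD²) = 2.617 m/s; Re = 6.72×10^5; ε/D = 4.70×10^-4; f = 0.01717
h_f = f(L/D)V²/2g = 7.540 m
Total head H = z + h_f = 7.64 + 7.540 = 15.18 m
P_hyd = ρgQH = 820.0·9.81·0.730·15.18 = 89.14 kW
P_shaft = P_hyd/η = 89.14/0.86 = 103.7 kW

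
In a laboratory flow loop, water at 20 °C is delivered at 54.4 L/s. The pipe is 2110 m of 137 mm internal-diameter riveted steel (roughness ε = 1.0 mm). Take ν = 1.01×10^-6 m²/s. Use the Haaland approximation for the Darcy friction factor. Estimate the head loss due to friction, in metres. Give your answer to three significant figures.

h_f ≈ 367 m

V = 4Q/(πD²) = 4·0.0544/(π·0.137²) = 3.690 m/s
Re = VD/ν = 3.690·0.137/1.01×10^-6 = 5.01×10^5 → turbulent
ε/D = 1.0/137 = 0.00730
Haaland: f = 0.03437
h_f = f(L/D)V²/(2g) = 0.03437·(2110/0.137)·3.690²/(2·9.81) = 367.5 m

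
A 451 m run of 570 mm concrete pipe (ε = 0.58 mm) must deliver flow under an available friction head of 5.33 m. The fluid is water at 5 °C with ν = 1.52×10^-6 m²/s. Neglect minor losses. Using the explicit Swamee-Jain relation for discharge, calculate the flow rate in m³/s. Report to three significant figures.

Q ≈ 0.656 m³/s

Swamee-Jain (Type II): Q = -0.965·√(gD⁵h_f/L)·ln[ε/(3.7D) + √(3.17ν²L/(gD³h_f))]
√(gD⁵h_f/L) = √(9.81·0.570⁵·5.33/451) = 0.08352
ε/(3.7D) = 2.75×10^-4; √(3.17ν²L/(gD³h_f)) = 1.85×10^-5
Q = -0.965·0.08352·ln(2.935×10^-4) = 0.6556 m³/s
Check: V = 2.57 m/s, Re = 9.63×10^5, f = 0.02012, h_f = 5.36 m ≈ 5.33 m ✓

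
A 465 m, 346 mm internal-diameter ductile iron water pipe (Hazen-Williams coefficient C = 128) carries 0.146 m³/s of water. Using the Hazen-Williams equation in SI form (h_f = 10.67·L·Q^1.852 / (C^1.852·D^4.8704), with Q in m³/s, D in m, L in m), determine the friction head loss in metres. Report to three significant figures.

h_f = 10.67·465·0.146^1.852 / (128^1.852·0.346^4.8704) = 3.093 m

h_f ≈ 3.09 m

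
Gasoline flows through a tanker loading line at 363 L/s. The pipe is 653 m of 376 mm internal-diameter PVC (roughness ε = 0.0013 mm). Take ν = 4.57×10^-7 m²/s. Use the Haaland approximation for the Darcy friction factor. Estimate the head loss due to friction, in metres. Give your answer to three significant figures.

h_f ≈ 9.45 m

V = 4Q/(πD²) = 4·0.363/(π·0.376²) = 3.269 m/s
Re = VD/ν = 3.269·0.376/4.57×10^-7 = 2.69×10^6 → turbulent
ε/D = 0.0013/376 = 3.46×10^-6
Haaland: f = 0.009992
h_f = f(L/D)V²/(2g) = 0.009992·(653/0.376)·3.269²/(2·9.81) = 9.453 m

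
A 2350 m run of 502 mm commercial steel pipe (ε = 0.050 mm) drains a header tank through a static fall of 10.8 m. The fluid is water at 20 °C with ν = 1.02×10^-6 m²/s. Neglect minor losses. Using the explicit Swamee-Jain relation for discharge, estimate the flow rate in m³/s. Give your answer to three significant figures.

Swamee-Jain (Type II): Q = -0.965·√(gD⁵h_f/L)·ln[ε/(3.7D) + √(3.17ν²L/(gD³h_f))]
√(gD⁵h_f/L) = √(9.81·0.502⁵·10.8/2350) = 0.03791
ε/(3.7D) = 2.69×10^-5; √(3.17ν²L/(gD³h_f)) = 2.40×10^-5
Q = -0.965·0.03791·ln(5.097×10^-5) = 0.3616 m³/s
Check: V = 1.83 m/s, Re = 8.99×10^5, f = 0.01363, h_f = 10.9 m ≈ 10.8 m ✓

Q ≈ 0.362 m³/s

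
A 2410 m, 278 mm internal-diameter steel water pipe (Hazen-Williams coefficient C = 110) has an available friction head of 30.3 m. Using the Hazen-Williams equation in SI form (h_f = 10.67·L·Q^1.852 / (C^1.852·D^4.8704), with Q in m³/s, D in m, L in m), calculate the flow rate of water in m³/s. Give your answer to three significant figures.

Rearranging: Q = [h_f·C^1.852·D^4.8704 / (10.67·L)]^(1/1.852)
Q = [30.3·110^1.852·0.278^4.8704 / (10.67·2410)]^0.540 = 0.09953 m³/s

Q ≈ 0.0995 m³/s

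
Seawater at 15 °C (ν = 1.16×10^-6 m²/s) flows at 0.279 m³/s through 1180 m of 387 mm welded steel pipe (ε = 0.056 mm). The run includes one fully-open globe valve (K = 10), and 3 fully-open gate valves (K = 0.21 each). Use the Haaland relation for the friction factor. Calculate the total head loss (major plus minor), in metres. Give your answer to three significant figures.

H_L ≈ 15.4 m

V = 4Q/(πD²) = 2.372 m/s; V²/2g = 0.2867 m
Re = 7.91×10^5, ε/D = 1.45×10^-4 → f = 0.01417 (Haaland)
Major: h_f = f(L/D)·V²/2g = 0.01417·3049·0.2867 = 12.39 m
Minor: ΣK = 10.6; h_m = ΣK·V²/2g = 3.048 m
Total H_L = 12.39 + 3.048 = 15.44 m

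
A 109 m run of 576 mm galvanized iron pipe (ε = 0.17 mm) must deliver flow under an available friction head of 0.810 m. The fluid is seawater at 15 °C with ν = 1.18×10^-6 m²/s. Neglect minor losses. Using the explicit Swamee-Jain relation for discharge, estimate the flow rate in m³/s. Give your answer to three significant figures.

Q ≈ 0.606 m³/s

Swamee-Jain (Type II): Q = -0.965·√(gD⁵h_f/L)·ln[ε/(3.7D) + √(3.17ν²L/(gD³h_f))]
√(gD⁵h_f/L) = √(9.81·0.576⁵·0.810/109) = 0.06799
ε/(3.7D) = 7.98×10^-5; √(3.17ν²L/(gD³h_f)) = 1.78×10^-5
Q = -0.965·0.06799·ln(9.757×10^-5) = 0.6059 m³/s
Check: V = 2.33 m/s, Re = 1.13×10^6, f = 0.01563, h_f = 0.815 m ≈ 0.810 m ✓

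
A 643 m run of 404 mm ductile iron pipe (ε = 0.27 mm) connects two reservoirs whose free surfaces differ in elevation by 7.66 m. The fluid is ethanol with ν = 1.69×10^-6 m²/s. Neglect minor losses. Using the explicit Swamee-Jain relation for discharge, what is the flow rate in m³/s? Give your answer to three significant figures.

Swamee-Jain (Type II): Q = -0.965·√(gD⁵h_f/L)·ln[ε/(3.7D) + √(3.17ν²L/(gD³h_f))]
√(gD⁵h_f/L) = √(9.81·0.404⁵·7.66/643) = 0.03546
ε/(3.7D) = 1.81×10^-4; √(3.17ν²L/(gD³h_f)) = 3.43×10^-5
Q = -0.965·0.03546·ln(2.149×10^-4) = 0.2890 m³/s
Check: V = 2.25 m/s, Re = 5.39×10^5, f = 0.01870, h_f = 7.71 m ≈ 7.66 m ✓

Q ≈ 0.289 m³/s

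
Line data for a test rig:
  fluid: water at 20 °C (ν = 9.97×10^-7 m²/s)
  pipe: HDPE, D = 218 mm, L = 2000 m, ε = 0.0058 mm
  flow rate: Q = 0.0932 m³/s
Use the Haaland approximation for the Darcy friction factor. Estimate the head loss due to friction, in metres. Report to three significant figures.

h_f ≈ 38.5 m

V = 4Q/(πD²) = 4·0.0932/(π·0.218²) = 2.497 m/s
Re = VD/ν = 2.497·0.218/9.97×10^-7 = 5.46×10^5 → turbulent
ε/D = 0.0058/218 = 2.66×10^-5
Haaland: f = 0.01320
h_f = f(L/D)V²/(2g) = 0.01320·(2000/0.218)·2.497²/(2·9.81) = 38.48 m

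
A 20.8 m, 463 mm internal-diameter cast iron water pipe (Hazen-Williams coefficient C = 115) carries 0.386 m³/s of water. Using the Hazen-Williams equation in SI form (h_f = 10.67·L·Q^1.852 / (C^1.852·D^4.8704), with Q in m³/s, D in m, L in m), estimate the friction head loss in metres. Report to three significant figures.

h_f = 10.67·20.8·0.386^1.852 / (115^1.852·0.463^4.8704) = 0.2471 m

h_f ≈ 0.247 m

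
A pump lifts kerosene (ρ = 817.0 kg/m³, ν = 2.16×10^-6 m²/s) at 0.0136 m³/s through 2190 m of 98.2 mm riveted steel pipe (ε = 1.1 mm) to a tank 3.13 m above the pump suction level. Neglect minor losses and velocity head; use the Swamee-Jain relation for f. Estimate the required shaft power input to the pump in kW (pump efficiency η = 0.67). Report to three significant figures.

V = 4Q/(πD²) = 1.796 m/s; Re = 8.16×10^4; ε/D = 0.0112; f = 0.04036
h_f = f(L/D)V²/2g = 147.9 m
Total head H = z + h_f = 3.13 + 147.9 = 151.1 m
P_hyd = ρgQH = 817.0·9.81·0.0136·151.1 = 16.47 kW
P_shaft = P_hyd/η = 16.47/0.67 = 24.58 kW

P_shaft ≈ 24.6 kW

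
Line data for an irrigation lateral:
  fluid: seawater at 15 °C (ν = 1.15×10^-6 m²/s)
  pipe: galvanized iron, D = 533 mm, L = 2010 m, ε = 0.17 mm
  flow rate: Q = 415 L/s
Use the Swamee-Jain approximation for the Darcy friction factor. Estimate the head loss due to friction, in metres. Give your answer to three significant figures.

h_f ≈ 10.7 m

V = 4Q/(πD²) = 4·0.415/(π·0.533²) = 1.860 m/s
Re = VD/ν = 1.860·0.533/1.15×10^-6 = 8.62×10^5 → turbulent
ε/D = 0.17/533 = 3.19×10^-4
Swamee-Jain: f = 0.01603
h_f = f(L/D)V²/(2g) = 0.01603·(2010/0.533)·1.860²/(2·9.81) = 10.66 m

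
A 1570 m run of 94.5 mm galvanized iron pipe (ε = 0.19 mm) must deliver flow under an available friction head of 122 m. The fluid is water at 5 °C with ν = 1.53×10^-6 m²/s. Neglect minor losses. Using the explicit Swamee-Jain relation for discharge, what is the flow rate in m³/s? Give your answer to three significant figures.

Q ≈ 0.0170 m³/s

Swamee-Jain (Type II): Q = -0.965·√(gD⁵h_f/L)·ln[ε/(3.7D) + √(3.17ν²L/(gD³h_f))]
√(gD⁵h_f/L) = √(9.81·0.0945⁵·122/1570) = 0.002397
ε/(3.7D) = 5.43×10^-4; √(3.17ν²L/(gD³h_f)) = 1.07×10^-4
Q = -0.965·0.002397·ln(6.508×10^-4) = 0.01697 m³/s
Check: V = 2.42 m/s, Re = 1.49×10^5, f = 0.02482, h_f = 123 m ≈ 122 m ✓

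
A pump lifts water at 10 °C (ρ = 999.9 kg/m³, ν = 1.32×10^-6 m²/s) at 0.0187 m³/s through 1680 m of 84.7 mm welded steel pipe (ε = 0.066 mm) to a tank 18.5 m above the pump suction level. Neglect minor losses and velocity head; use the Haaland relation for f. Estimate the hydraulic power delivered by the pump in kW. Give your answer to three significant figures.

P_hyd ≈ 44.0 kW

V = 4Q/(πD²) = 3.319 m/s; Re = 2.13×10^5; ε/D = 7.79×10^-4; f = 0.01990
h_f = f(L/D)V²/2g = 221.6 m
Total head H = z + h_f = 18.5 + 221.6 = 240.1 m
P_hyd = ρgQH = 999.9·9.81·0.0187·240.1 = 44.05 kW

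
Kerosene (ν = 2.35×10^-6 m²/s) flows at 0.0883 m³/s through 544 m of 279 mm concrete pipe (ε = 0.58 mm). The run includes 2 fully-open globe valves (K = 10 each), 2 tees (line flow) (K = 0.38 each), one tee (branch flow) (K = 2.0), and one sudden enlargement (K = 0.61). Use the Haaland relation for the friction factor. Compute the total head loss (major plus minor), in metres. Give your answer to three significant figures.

V = 4Q/(πD²) = 1.444 m/s; V²/2g = 0.1063 m
Re = 1.71×10^5, ε/D = 0.00208 → f = 0.02460 (Haaland)
Major: h_f = f(L/D)·V²/2g = 0.02460·1950·0.1063 = 5.099 m
Minor: ΣK = 23.4; h_m = ΣK·V²/2g = 2.485 m
Total H_L = 5.099 + 2.485 = 7.584 m

H_L ≈ 7.58 m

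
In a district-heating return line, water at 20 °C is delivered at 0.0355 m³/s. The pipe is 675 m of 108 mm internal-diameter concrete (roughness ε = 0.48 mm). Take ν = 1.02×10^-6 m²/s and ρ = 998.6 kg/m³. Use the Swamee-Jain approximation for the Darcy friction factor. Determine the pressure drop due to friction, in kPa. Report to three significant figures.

Δp ≈ 1390 kPa

V = 4Q/(πD²) = 4·0.0355/(π·0.108²) = 3.875 m/s
Re = VD/ν = 3.875·0.108/1.02×10^-6 = 4.10×10^5 → turbulent
ε/D = 0.48/108 = 0.00444
Swamee-Jain: f = 0.02968
h_f = f(L/D)V²/(2g) = 0.02968·(675/0.108)·3.875²/(2·9.81) = 142.0 m
Δp = ρg·h_f = 998.6·9.81·142.0 = 1391 kPa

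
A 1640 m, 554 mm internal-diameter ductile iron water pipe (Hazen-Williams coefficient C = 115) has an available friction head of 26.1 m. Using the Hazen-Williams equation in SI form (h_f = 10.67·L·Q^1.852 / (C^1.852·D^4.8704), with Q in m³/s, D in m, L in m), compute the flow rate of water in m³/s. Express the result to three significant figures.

Rearranging: Q = [h_f·C^1.852·D^4.8704 / (10.67·L)]^(1/1.852)
Q = [26.1·115^1.852·0.554^4.8704 / (10.67·1640)]^0.540 = 0.7245 m³/s

Q ≈ 0.725 m³/s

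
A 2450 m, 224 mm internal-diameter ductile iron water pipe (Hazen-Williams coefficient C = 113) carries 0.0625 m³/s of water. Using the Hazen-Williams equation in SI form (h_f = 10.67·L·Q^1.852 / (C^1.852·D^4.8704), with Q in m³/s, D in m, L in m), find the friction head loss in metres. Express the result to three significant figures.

h_f = 10.67·2450·0.0625^1.852 / (113^1.852·0.224^4.8704) = 35.44 m

h_f ≈ 35.4 m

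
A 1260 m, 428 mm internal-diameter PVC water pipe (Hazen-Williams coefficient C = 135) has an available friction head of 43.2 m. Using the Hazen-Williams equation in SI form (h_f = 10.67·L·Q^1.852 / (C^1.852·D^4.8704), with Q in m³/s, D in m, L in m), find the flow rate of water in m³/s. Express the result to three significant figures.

Rearranging: Q = [h_f·C^1.852·D^4.8704 / (10.67·L)]^(1/1.852)
Q = [43.2·135^1.852·0.428^4.8704 / (10.67·1260)]^0.540 = 0.6531 m³/s

Q ≈ 0.653 m³/s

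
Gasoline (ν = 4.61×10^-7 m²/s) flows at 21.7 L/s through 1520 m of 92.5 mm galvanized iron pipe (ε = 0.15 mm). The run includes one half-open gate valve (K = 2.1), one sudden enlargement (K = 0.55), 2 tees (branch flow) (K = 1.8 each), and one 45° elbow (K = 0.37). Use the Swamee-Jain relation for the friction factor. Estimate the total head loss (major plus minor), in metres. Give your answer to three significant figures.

H_L ≈ 201 m

V = 4Q/(πD²) = 3.229 m/s; V²/2g = 0.5315 m
Re = 6.48×10^5, ε/D = 0.00162 → f = 0.02260 (Swamee-Jain)
Major: h_f = f(L/D)·V²/2g = 0.02260·16432·0.5315 = 197.4 m
Minor: ΣK = 6.62; h_m = ΣK·V²/2g = 3.518 m
Total H_L = 197.4 + 3.518 = 200.9 m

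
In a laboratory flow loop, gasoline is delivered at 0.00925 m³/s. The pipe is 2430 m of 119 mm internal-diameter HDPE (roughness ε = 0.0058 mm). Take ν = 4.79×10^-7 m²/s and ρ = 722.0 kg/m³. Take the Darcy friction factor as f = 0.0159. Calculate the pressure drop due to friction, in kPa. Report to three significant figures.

Δp ≈ 81.1 kPa

V = 4Q/(πD²) = 4·0.00925/(π·0.119²) = 0.8317 m/s
h_f = f(L/D)V²/(2g) = 0.01590·(2430/0.119)·0.8317²/(2·9.81) = 11.45 m
Δp = ρg·h_f = 722.0·9.81·11.45 = 81.07 kPa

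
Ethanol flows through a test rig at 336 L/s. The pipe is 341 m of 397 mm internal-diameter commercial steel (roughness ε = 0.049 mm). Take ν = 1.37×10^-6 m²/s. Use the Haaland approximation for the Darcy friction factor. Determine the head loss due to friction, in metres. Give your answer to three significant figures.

h_f ≈ 4.49 m

V = 4Q/(πD²) = 4·0.336/(π·0.397²) = 2.714 m/s
Re = VD/ν = 2.714·0.397/1.37×10^-6 = 7.87×10^5 → turbulent
ε/D = 0.049/397 = 1.23×10^-4
Haaland: f = 0.01391
h_f = f(L/D)V²/(2g) = 0.01391·(341/0.397)·2.714²/(2·9.81) = 4.488 m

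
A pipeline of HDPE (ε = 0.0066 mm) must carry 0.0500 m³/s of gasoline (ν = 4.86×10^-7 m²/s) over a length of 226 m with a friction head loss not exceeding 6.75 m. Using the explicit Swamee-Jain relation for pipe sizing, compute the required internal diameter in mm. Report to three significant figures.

D ≈ 156 mm

Swamee-Jain (Type III): D = 0.66·[ε^1.25·(LQ²/(gh_f))^4.75 + ν·Q^9.4·(L/(gh_f))^5.2]^0.04
LQ²/(gh_f) = 0.008532; L/(gh_f) = 3.413
Term 1 = ε^1.25·(…)^4.75 = 4.98×10^-17; Term 2 = ν·Q^9.4·(…)^5.2 = 1.70×10^-16
D = 0.66·(4.98×10^-17 + 1.70×10^-16)^0.04 = 0.1560 m = 156 mm
Check: V = 2.62 m/s, Re = 8.40×10^5, f = 0.01281, h_f = 6.47 m ≈ 6.75 m ✓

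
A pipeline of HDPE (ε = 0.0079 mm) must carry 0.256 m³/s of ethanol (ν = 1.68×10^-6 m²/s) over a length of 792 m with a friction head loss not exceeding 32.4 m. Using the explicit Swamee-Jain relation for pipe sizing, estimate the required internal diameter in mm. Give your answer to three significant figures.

D ≈ 282 mm

Swamee-Jain (Type III): D = 0.66·[ε^1.25·(LQ²/(gh_f))^4.75 + ν·Q^9.4·(L/(gh_f))^5.2]^0.04
LQ²/(gh_f) = 0.1633; L/(gh_f) = 2.492
Term 1 = ε^1.25·(…)^4.75 = 7.65×10^-11; Term 2 = ν·Q^9.4·(…)^5.2 = 5.30×10^-10
D = 0.66·(7.65×10^-11 + 5.30×10^-10)^0.04 = 0.2824 m = 282 mm
Check: V = 4.09 m/s, Re = 6.87×10^5, f = 0.01290, h_f = 30.8 m ≈ 32.4 m ✓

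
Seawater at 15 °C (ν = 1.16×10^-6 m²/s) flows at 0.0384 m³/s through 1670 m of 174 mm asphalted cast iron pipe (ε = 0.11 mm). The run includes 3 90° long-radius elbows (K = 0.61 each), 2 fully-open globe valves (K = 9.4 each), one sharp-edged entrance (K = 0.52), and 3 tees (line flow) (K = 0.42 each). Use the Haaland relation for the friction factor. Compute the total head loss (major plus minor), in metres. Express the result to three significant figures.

V = 4Q/(πD²) = 1.615 m/s; V²/2g = 0.1329 m
Re = 2.42×10^5, ε/D = 6.32×10^-4 → f = 0.01905 (Haaland)
Major: h_f = f(L/D)·V²/2g = 0.01905·9598·0.1329 = 24.30 m
Minor: ΣK = 22.4; h_m = ΣK·V²/2g = 2.979 m
Total H_L = 24.30 + 2.979 = 27.28 m

H_L ≈ 27.3 m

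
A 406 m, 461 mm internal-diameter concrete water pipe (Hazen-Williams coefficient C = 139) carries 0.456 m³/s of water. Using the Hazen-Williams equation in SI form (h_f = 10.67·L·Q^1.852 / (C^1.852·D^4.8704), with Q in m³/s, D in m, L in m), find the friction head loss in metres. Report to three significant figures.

h_f ≈ 4.72 m

h_f = 10.67·406·0.456^1.852 / (139^1.852·0.461^4.8704) = 4.722 m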